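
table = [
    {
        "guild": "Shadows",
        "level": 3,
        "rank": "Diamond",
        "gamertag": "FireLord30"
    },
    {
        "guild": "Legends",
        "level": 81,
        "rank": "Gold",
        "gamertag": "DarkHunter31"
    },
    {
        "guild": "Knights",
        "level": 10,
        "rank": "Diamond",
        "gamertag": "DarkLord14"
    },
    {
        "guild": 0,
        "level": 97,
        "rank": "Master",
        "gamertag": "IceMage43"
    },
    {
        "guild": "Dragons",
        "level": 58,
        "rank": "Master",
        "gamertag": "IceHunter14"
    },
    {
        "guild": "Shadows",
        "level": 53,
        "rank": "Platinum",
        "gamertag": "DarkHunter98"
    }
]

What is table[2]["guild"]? "Knights"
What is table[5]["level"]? 53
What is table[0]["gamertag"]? "FireLord30"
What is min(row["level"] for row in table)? 3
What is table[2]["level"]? 10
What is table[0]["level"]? 3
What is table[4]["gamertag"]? "IceHunter14"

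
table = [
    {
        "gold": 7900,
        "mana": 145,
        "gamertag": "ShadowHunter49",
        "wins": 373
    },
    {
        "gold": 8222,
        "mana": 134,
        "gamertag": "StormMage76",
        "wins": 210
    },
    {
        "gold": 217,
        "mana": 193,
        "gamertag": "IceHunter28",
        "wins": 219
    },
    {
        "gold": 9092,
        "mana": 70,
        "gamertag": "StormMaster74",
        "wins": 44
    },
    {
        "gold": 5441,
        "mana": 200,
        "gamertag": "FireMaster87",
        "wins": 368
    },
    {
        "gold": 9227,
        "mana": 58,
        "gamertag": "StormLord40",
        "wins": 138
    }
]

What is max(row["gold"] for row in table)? 9227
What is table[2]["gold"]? 217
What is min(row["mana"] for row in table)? 58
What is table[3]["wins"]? 44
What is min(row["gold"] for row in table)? 217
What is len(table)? 6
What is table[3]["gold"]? 9092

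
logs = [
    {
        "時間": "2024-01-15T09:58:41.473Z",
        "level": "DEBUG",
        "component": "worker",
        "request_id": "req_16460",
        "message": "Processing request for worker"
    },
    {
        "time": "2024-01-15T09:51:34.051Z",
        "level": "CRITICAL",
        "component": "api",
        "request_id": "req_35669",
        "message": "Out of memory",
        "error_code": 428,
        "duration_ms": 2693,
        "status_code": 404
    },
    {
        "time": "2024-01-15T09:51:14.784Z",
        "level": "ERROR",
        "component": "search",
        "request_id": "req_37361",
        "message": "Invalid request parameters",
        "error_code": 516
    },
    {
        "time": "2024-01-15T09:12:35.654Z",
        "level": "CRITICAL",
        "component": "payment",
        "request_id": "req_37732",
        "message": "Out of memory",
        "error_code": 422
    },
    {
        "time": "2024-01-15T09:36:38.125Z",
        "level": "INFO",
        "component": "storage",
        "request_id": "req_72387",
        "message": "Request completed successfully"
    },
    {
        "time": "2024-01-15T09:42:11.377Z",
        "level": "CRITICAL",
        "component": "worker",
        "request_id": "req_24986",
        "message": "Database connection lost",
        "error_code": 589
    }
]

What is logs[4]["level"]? "INFO"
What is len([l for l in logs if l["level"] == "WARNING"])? 0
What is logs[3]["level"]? "CRITICAL"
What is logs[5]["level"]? "CRITICAL"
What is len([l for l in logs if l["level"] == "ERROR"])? 1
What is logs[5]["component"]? "worker"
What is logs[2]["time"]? "2024-01-15T09:51:14.784Z"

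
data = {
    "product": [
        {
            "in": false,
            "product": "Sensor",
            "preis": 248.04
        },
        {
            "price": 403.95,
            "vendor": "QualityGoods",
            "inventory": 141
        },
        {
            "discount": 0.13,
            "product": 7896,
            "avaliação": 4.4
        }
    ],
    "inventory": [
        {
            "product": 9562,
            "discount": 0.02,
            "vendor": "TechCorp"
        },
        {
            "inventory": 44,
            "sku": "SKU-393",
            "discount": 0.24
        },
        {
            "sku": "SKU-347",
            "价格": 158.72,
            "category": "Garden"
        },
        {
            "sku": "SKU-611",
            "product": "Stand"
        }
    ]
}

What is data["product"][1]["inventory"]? 141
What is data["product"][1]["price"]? 403.95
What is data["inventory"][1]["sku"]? "SKU-393"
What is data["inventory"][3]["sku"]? "SKU-611"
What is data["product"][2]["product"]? 7896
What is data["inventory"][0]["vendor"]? "TechCorp"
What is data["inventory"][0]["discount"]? 0.02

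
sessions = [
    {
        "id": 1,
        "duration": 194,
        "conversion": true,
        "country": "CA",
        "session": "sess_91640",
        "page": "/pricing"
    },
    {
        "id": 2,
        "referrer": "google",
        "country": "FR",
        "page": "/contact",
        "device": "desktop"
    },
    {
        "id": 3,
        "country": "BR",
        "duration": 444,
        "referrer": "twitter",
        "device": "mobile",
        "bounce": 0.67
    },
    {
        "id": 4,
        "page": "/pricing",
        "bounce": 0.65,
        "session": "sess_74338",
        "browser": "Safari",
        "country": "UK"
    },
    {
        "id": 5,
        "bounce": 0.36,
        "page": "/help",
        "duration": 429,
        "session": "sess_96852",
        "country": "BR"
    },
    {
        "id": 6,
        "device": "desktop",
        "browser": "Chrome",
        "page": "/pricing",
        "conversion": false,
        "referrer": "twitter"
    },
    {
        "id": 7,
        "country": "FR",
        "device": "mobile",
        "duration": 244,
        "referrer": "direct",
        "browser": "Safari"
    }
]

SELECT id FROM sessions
[1, 2, 3, 4, 5, 6, 7]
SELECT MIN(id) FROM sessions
1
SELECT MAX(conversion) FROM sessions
True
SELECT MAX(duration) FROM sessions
444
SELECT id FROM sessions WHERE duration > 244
[3, 5]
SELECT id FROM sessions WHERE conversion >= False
[1, 6]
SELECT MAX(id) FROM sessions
7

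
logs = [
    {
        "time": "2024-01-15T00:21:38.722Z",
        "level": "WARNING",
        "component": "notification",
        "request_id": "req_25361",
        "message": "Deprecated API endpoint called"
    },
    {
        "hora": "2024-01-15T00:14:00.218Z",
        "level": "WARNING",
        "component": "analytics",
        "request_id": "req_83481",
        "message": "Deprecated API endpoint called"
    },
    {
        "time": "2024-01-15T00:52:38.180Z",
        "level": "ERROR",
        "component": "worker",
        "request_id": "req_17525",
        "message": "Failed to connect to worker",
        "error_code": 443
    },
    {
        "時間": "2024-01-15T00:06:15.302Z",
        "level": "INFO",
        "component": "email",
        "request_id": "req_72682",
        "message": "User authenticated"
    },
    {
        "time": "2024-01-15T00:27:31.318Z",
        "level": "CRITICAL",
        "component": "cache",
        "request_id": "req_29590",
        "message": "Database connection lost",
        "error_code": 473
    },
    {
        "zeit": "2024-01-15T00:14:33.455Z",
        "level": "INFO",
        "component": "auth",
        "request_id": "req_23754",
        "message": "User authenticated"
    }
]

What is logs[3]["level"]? "INFO"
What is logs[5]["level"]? "INFO"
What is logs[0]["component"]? "notification"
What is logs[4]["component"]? "cache"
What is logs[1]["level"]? "WARNING"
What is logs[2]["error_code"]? 443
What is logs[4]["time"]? "2024-01-15T00:27:31.318Z"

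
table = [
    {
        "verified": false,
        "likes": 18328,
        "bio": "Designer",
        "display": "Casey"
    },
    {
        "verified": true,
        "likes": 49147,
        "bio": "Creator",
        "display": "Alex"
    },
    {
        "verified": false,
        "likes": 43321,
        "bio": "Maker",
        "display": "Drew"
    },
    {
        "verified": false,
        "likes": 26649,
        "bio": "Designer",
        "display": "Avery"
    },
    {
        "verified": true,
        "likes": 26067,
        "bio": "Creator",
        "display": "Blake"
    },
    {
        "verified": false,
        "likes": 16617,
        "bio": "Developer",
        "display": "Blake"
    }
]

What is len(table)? 6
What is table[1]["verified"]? True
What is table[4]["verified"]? True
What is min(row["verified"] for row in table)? False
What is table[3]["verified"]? False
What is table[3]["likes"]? 26649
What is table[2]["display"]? "Drew"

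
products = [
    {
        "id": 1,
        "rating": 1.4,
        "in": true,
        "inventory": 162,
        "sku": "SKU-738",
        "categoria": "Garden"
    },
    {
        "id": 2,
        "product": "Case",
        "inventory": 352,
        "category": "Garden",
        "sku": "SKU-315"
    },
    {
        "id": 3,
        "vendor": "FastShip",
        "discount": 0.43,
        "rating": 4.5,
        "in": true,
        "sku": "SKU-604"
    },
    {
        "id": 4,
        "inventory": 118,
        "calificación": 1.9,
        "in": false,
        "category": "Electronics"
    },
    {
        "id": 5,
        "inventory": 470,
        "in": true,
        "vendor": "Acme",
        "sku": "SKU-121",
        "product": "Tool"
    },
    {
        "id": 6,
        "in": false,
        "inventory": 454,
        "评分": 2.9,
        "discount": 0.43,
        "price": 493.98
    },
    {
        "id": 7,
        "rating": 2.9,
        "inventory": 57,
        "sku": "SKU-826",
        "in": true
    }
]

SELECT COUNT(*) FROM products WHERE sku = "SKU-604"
1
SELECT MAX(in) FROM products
True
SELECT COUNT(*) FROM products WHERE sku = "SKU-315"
1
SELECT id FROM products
[1, 2, 3, 4, 5, 6, 7]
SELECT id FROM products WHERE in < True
[4, 6]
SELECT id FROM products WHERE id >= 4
[4, 5, 6, 7]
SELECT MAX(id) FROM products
7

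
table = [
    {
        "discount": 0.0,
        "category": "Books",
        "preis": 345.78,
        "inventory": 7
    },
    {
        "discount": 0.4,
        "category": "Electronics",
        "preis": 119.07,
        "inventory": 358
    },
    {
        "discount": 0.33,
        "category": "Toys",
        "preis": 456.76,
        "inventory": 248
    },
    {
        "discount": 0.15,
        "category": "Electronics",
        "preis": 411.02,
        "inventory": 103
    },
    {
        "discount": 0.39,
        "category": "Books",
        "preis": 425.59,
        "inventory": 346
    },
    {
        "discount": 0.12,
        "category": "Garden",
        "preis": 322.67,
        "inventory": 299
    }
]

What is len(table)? 6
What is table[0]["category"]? "Books"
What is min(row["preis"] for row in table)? 119.07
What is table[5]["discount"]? 0.12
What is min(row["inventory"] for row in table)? 7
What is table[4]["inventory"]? 346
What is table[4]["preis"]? 425.59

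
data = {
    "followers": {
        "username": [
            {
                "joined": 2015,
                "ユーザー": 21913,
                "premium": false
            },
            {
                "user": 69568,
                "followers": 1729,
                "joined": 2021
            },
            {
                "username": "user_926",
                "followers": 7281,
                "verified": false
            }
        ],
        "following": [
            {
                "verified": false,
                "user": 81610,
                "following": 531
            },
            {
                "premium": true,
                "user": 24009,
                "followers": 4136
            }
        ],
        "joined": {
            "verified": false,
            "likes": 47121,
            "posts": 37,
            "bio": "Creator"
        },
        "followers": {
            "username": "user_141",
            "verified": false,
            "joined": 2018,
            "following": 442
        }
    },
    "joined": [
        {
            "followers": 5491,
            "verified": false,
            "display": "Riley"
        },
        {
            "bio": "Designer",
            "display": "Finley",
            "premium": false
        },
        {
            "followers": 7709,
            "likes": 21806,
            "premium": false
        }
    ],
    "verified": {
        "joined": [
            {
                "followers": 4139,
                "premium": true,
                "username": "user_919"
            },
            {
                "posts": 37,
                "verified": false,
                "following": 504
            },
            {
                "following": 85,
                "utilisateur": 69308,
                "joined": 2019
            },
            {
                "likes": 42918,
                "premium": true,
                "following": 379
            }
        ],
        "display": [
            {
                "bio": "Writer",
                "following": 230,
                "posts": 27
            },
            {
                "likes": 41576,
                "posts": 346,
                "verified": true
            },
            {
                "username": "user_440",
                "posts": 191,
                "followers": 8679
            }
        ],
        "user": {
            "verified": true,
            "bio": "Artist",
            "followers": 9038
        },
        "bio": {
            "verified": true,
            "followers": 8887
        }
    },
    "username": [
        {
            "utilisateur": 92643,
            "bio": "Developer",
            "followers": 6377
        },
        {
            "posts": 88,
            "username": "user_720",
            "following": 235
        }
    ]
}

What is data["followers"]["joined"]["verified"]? False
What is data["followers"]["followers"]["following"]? 442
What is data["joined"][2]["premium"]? False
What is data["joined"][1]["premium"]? False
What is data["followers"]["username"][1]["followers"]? 1729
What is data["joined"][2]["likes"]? 21806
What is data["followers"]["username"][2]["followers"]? 7281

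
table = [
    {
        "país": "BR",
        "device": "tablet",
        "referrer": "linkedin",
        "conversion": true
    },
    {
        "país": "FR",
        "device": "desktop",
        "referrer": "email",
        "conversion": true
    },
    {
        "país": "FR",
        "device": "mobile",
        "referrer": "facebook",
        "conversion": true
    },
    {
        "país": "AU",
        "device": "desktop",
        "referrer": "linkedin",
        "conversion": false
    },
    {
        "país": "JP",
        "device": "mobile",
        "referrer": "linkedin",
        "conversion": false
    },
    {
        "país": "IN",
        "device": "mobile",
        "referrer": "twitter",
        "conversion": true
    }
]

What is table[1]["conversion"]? True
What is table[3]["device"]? "desktop"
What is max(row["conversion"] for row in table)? True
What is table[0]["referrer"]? "linkedin"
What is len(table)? 6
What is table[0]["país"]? "BR"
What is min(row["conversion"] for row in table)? False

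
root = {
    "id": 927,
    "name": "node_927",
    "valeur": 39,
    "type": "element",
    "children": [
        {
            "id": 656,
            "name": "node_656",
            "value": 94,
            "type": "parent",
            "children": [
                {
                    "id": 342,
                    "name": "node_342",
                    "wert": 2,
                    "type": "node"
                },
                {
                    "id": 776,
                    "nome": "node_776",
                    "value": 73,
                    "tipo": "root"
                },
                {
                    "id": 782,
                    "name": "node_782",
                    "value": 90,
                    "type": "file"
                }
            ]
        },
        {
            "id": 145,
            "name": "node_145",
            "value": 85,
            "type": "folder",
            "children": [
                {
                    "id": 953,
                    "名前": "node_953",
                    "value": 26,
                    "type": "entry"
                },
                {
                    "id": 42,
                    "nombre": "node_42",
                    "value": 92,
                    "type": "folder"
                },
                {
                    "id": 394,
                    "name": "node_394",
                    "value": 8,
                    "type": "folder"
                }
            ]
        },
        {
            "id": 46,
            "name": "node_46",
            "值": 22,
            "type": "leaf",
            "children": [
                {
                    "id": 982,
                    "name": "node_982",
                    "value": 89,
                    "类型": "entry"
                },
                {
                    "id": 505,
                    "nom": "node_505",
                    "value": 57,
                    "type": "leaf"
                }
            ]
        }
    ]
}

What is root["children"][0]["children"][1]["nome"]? "node_776"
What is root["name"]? "node_927"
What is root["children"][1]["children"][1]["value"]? 92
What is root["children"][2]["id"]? 46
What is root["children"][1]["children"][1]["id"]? 42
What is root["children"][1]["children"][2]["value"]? 8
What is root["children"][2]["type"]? "leaf"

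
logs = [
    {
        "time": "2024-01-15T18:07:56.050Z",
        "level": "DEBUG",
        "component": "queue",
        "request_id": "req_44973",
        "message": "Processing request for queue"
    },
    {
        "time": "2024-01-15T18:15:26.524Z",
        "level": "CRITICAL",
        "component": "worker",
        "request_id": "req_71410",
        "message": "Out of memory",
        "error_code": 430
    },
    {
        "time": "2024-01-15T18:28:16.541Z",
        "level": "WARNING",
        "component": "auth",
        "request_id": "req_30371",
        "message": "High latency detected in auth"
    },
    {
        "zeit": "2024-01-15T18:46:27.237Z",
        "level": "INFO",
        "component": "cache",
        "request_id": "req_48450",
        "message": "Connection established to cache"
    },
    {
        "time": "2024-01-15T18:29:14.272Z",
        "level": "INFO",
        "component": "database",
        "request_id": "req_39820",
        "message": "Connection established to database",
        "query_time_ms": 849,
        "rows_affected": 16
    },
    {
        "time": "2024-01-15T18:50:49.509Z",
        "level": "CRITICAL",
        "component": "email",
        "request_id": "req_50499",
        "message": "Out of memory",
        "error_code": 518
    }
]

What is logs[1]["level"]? "CRITICAL"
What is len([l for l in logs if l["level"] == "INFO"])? 2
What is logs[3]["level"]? "INFO"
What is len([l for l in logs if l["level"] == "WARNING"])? 1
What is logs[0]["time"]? "2024-01-15T18:07:56.050Z"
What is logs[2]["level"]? "WARNING"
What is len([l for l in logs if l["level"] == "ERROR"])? 0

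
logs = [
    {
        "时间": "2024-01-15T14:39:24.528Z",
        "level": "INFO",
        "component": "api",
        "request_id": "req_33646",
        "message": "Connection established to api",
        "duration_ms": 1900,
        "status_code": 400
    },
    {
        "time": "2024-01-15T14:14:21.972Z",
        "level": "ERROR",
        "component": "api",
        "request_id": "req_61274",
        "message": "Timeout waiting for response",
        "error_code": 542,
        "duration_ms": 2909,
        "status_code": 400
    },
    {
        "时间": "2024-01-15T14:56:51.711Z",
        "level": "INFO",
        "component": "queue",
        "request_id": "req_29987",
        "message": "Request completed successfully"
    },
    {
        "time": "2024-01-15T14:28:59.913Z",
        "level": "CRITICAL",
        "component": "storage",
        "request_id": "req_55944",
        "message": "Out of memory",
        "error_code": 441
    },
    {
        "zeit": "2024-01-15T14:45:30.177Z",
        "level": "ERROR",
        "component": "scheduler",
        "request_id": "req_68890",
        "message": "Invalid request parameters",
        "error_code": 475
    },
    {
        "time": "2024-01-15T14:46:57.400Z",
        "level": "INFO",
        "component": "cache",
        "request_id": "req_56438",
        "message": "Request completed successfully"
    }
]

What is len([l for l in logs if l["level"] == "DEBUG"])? 0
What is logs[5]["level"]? "INFO"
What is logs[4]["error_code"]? 475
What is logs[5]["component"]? "cache"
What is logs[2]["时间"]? "2024-01-15T14:56:51.711Z"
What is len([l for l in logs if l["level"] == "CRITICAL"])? 1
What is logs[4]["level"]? "ERROR"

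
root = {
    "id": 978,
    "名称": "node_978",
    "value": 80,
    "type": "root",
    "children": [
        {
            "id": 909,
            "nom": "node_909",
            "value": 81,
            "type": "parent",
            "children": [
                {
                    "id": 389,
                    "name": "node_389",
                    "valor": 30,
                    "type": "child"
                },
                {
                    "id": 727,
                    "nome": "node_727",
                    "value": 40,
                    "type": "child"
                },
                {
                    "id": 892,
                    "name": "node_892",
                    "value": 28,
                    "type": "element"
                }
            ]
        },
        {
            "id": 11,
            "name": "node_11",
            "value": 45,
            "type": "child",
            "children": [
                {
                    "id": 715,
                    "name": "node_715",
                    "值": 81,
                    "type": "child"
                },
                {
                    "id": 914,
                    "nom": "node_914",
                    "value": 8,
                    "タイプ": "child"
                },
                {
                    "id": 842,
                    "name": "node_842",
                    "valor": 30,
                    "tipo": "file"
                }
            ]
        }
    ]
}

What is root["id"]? 978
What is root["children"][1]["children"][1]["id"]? 914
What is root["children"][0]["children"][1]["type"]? "child"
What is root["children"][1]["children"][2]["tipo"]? "file"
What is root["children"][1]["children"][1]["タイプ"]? "child"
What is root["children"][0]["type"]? "parent"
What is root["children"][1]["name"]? "node_11"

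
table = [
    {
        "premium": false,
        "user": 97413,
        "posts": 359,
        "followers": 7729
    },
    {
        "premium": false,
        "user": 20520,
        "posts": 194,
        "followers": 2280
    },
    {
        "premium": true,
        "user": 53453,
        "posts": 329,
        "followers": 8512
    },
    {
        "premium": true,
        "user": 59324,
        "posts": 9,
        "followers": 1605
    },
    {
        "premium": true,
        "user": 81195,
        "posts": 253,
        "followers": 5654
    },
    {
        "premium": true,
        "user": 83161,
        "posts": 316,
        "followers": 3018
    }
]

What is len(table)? 6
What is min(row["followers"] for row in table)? 1605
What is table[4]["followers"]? 5654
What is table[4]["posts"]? 253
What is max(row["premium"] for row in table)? True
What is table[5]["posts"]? 316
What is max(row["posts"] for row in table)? 359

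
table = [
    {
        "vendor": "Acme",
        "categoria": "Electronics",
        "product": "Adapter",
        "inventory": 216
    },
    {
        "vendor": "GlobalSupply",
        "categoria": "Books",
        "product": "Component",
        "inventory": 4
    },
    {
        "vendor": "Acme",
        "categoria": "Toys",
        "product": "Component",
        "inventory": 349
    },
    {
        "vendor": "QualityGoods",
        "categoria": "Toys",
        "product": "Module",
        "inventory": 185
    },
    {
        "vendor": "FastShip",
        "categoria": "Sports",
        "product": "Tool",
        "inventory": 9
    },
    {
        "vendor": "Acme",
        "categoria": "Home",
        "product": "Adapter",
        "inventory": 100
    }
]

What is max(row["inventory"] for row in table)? 349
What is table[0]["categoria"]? "Electronics"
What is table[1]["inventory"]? 4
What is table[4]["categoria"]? "Sports"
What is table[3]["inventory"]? 185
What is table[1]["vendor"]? "GlobalSupply"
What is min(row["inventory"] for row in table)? 4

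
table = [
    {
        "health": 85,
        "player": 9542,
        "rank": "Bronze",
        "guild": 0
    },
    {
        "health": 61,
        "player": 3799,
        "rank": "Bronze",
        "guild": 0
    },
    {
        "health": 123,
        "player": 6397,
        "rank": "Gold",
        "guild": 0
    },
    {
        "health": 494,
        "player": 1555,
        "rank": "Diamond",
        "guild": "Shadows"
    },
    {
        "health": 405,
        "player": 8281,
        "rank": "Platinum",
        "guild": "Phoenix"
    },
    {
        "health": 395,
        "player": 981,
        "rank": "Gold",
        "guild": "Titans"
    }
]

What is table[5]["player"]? 981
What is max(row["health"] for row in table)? 494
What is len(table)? 6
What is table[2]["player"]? 6397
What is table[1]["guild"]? 0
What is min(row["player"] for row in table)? 981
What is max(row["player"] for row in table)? 9542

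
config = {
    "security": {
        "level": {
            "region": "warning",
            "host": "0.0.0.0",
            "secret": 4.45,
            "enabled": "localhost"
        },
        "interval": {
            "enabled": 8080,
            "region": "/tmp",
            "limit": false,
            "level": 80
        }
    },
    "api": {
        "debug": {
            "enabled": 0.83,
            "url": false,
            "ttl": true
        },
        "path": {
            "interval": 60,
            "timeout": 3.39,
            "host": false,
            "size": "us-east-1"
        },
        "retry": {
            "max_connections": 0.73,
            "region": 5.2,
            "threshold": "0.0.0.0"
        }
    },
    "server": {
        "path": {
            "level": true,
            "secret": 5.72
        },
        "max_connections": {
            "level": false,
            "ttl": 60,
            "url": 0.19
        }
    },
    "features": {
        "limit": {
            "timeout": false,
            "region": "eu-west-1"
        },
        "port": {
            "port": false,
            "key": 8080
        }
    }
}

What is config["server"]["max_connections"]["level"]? False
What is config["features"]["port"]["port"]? False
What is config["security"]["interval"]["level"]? 80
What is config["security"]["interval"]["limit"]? False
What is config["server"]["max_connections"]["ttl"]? 60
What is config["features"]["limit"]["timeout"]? False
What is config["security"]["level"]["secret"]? 4.45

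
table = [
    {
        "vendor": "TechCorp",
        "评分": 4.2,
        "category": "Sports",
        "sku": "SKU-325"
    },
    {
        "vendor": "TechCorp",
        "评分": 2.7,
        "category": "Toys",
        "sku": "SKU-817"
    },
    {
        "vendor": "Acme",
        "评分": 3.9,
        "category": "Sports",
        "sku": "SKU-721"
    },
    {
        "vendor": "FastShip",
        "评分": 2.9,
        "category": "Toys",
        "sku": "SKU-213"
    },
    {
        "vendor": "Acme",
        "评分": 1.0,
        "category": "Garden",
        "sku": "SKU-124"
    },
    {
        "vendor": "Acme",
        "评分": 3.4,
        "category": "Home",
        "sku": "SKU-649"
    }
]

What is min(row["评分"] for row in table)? 1.0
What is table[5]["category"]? "Home"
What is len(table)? 6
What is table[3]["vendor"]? "FastShip"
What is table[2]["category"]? "Sports"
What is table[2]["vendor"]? "Acme"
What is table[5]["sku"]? "SKU-649"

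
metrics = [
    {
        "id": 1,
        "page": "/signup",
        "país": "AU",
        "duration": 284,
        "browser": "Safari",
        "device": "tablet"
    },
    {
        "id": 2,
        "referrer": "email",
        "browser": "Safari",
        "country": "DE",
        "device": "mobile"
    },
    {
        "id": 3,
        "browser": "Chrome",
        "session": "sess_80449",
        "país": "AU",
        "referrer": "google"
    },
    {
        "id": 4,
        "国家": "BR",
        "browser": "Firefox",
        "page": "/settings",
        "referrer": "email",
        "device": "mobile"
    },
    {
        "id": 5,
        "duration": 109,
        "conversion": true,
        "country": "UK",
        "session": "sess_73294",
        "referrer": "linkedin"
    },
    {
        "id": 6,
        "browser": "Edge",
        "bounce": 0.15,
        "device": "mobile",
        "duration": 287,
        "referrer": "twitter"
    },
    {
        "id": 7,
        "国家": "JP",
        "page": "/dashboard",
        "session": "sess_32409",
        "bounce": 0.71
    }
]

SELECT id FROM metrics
[1, 2, 3, 4, 5, 6, 7]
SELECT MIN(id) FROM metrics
1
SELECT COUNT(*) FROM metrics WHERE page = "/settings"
1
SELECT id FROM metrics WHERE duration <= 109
[5]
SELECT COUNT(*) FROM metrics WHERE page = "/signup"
1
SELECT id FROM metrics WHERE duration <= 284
[1, 5]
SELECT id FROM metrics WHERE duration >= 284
[1, 6]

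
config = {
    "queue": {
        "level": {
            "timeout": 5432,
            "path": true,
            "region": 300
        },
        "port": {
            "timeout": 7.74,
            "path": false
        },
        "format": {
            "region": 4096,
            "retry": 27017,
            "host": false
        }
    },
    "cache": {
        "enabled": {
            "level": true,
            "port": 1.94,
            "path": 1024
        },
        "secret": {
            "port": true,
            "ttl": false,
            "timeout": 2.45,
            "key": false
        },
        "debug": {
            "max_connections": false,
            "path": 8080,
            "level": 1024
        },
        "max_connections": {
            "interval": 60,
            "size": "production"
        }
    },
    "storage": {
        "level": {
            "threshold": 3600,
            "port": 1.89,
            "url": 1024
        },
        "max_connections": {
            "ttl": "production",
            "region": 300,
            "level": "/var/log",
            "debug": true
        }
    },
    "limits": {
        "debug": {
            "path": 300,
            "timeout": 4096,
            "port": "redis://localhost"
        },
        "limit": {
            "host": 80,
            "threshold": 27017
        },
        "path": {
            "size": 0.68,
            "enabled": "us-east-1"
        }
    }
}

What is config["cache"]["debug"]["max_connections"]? False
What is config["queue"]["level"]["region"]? 300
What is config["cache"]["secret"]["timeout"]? 2.45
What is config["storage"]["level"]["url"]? 1024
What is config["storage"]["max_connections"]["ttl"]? "production"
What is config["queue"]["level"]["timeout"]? 5432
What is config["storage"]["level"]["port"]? 1.89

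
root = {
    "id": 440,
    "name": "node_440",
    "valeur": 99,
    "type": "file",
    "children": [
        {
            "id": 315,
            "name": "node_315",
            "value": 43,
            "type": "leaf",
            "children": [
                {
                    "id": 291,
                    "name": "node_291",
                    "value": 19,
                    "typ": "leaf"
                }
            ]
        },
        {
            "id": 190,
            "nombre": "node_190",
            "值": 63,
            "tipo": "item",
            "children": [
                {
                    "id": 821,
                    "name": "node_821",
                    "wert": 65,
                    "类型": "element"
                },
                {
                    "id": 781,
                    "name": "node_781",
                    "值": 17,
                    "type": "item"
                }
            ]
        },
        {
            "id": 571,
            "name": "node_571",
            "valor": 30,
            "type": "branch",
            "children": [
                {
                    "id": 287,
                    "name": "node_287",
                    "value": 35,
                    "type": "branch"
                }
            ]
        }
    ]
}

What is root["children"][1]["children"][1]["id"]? 781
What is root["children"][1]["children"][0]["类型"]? "element"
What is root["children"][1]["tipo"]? "item"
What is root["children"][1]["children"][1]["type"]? "item"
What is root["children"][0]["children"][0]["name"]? "node_291"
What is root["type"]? "file"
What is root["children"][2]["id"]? 571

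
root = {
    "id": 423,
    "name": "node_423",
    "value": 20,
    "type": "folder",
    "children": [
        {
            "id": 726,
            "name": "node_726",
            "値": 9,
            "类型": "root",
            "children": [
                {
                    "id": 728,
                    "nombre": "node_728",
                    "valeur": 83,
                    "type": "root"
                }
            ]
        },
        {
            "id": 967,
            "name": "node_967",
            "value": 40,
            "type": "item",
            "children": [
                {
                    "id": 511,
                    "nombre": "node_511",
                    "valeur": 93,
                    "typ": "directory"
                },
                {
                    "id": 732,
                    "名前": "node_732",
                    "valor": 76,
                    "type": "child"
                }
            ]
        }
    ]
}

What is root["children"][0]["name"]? "node_726"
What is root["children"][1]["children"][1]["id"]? 732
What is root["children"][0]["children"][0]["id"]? 728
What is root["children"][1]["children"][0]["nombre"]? "node_511"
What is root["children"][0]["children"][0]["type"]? "root"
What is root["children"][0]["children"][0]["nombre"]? "node_728"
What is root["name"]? "node_423"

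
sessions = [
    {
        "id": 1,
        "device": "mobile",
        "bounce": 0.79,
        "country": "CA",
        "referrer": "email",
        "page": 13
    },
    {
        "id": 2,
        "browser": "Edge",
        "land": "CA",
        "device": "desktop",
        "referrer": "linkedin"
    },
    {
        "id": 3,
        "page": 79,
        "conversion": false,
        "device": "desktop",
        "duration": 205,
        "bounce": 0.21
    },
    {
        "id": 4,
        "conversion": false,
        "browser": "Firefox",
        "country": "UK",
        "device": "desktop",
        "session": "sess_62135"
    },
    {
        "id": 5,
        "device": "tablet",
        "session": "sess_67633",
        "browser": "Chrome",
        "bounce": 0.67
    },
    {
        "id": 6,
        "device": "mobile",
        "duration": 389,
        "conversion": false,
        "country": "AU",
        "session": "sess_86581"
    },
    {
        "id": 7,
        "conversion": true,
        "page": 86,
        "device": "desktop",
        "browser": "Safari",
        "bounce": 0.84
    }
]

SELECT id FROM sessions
[1, 2, 3, 4, 5, 6, 7]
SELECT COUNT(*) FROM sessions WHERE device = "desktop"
4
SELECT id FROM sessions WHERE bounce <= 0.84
[1, 3, 5, 7]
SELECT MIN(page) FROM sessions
13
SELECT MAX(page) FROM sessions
86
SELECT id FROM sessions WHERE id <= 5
[1, 2, 3, 4, 5]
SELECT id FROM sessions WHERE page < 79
[1]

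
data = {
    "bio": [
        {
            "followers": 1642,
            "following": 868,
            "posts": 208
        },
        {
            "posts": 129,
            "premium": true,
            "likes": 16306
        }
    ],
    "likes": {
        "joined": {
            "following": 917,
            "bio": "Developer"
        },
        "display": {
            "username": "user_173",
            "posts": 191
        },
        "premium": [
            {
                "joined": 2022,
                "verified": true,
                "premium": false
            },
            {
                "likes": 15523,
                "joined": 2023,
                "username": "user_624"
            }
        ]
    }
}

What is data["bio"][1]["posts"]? 129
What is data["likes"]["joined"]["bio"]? "Developer"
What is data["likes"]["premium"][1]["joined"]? 2023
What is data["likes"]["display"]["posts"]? 191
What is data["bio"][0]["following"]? 868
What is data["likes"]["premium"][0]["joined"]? 2022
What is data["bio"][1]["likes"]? 16306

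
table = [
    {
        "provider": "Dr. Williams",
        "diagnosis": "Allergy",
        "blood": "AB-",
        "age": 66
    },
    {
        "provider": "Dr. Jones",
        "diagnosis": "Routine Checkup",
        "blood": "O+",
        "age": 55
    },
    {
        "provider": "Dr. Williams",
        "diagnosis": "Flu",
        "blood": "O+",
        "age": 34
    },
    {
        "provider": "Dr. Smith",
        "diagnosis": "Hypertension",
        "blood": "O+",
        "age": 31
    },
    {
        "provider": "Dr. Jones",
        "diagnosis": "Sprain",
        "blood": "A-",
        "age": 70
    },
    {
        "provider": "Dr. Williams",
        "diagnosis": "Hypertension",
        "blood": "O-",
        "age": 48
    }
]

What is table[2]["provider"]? "Dr. Williams"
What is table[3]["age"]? 31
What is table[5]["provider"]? "Dr. Williams"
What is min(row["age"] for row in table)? 31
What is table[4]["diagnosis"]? "Sprain"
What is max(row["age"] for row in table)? 70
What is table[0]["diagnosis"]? "Allergy"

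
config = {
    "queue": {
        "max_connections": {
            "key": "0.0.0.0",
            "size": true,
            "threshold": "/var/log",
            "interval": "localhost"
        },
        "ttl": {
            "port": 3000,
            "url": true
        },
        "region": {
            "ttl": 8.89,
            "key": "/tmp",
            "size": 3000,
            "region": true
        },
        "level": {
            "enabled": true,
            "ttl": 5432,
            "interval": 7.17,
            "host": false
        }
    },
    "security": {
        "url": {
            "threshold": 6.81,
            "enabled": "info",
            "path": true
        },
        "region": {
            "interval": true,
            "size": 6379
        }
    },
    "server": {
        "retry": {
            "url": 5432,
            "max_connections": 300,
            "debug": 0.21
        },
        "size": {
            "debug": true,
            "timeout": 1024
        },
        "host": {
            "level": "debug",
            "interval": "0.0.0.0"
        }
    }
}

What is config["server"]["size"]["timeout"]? 1024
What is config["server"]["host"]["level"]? "debug"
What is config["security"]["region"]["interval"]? True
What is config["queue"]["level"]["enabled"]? True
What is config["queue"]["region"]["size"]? 3000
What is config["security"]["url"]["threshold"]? 6.81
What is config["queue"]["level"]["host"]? False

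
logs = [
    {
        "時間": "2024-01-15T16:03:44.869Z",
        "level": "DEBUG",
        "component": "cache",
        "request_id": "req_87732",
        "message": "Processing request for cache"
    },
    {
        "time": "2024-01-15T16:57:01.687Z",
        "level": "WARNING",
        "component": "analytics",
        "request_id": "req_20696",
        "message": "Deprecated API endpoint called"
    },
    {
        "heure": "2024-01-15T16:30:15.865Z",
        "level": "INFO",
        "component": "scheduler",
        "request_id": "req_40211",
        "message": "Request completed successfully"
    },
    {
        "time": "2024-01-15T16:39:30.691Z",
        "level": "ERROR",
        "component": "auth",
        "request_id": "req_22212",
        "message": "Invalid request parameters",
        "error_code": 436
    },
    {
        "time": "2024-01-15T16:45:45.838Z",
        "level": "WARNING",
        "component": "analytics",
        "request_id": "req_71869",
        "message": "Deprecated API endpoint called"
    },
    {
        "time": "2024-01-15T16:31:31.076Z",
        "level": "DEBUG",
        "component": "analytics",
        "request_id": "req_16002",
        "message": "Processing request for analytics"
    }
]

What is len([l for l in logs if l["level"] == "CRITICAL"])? 0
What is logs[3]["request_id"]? "req_22212"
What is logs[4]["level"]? "WARNING"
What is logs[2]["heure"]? "2024-01-15T16:30:15.865Z"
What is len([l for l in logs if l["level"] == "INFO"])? 1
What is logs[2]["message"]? "Request completed successfully"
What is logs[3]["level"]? "ERROR"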